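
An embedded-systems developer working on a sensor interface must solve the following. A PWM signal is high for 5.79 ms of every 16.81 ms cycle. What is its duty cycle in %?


Duty cycle as a percentage:
DC = (t_on / T) * 100
   = (5.79 / 16.81) * 100
   = 0.344438 * 100
   = 34.44 %

34.44 %


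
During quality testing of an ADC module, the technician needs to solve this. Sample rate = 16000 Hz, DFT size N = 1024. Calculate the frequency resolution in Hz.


DFT frequency resolution:
df = fs / N
   = 16000 / 1024
   = 15.625 Hz

15.625 Hz


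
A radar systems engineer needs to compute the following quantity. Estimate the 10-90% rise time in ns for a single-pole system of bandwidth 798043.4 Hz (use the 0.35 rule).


Rise time from bandwidth relationship:
tr = 0.35 / BW
   = 0.35 / 798043.4
   = 4.38572639e-07 s
   = 438.5726 ns

438.5726 ns


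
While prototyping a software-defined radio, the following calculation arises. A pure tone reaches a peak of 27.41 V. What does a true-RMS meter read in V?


RMS voltage for a sinusoidal waveform:
V_rms = V_peak / sqrt(2)
      = 27.41 / 1.414214
      = 19.382 V

19.382 V


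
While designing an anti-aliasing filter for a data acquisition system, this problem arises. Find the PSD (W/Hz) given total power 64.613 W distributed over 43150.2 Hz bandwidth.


Power spectral density:
PSD = P / BW
    = 64.613 / 43150.2
    = 0.0014974 W/Hz

0.0014974 W/Hz


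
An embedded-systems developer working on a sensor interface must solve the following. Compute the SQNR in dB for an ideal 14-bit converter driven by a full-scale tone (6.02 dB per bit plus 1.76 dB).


Theoretical SNR for a full-scale sinusoid:
SNR = 6.02 * N + 1.76
    = 6.02 * 14 + 1.76
    = 84.28 + 1.76
    = 86.04 dB

86.04 dB


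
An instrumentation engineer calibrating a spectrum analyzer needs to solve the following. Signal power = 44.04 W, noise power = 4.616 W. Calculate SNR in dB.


SNR in decibels:
SNR = 10 * log10(Ps / Pn)
    = 10 * log10(44.04 / 4.616)
    = 10 * log10(9.5407)
    = 10 * 0.9796
    = 9.8 dB

9.8 dB


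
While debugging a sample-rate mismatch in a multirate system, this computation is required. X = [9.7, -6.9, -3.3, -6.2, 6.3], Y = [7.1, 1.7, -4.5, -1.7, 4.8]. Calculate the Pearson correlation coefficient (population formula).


Pearson correlation coefficient (population):
r = cov(X,Y) / (std(X) * std(Y))
Mean X = -0.08, Mean Y = 1.48
Cov(X,Y) = 22.6724
Std(X) = 6.792466, Std(Y) = 4.207802
r = 0.7933

0.7933


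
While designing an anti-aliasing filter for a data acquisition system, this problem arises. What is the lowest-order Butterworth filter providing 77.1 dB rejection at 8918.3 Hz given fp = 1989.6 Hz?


Butterworth filter order formula:
n = log10(10^(A/10) - 1) / (2 * log10(f_stop/f_pass))
10^(77.1/10) - 1 = 51286137.3991
f_stop/f_pass = 8918.3 / 1989.6 = 4.4825
n = 5.917 -> ceil = 6

6


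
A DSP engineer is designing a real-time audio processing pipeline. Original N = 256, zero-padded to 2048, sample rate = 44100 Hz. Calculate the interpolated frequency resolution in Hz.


Frequency resolution after zero-padding:
N_padded = 256 * 8 = 2048
df = fs / N_padded
   = 44100 / 2048
   = 21.5332 Hz

21.5332 Hz


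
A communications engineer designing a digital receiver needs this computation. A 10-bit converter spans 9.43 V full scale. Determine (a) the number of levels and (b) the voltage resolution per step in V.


Step 1 — number of quantization levels:
L = 2^N = 2^10 = 1024

Step 2 — LSB step size:
delta = Vfs / L
      = 9.43 / 1024
      = 0.00920898 V

Levels = 1024; step size = 0.00920898 V


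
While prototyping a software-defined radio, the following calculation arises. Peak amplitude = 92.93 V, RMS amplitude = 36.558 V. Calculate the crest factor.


Crest factor is the ratio of peak to RMS:
CF = V_peak / V_rms
   = 92.93 / 36.558
   = 2.542

2.542


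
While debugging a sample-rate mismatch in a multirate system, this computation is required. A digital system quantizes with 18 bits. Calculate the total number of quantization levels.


Number of quantization levels = 2^N
= 2^18
= 262144

262144


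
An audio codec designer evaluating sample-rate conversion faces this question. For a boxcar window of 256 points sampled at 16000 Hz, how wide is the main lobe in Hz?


Main lobe width for a rectangular window:
Width = 2 * fs / N
      = 2 * 16000 / 256
      = 32000 / 256
      = 125.0 Hz

125.0 Hz


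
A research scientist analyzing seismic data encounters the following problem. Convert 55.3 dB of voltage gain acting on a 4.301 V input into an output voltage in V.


Output voltage from dB gain:
V_out = V_in * 10^(gain_dB / 20)
      = 4.301 * 10^(55.3 / 20)
      = 4.301 * 582.103218
      = 2503.6259 V

2503.6259 V


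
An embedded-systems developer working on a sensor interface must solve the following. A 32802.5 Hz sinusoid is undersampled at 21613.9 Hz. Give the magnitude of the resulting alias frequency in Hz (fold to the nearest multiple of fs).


Compute the nearest integer multiple of fs to the signal:
n = round(32802.5 / 21613.9) = 2
f_alias = |32802.5 - 2 * 21613.9|
        = |32802.5 - 43227.8|
        = 10425.3 Hz

10425.3


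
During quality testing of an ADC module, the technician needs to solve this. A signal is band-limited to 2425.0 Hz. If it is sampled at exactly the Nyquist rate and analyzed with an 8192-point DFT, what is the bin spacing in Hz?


Step 1 — Nyquist sampling rate:
fs = 2 * fmax = 2 * 2425.0 = 4850.0 Hz

Step 2 — DFT bin spacing:
df = fs / N = 4850.0 / 8192 = 0.592 Hz

0.592 Hz


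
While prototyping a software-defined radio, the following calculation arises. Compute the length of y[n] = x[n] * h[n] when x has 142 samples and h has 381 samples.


Linear convolution output length:
L = N + M - 1
  = 142 + 381 - 1
  = 522 samples

522


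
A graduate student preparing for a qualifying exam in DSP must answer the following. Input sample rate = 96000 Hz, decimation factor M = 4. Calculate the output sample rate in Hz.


Decimation reduces the sample rate:
fs_out = fs_in / M
       = 96000 / 4
       = 24000.0 Hz

24000.0 Hz


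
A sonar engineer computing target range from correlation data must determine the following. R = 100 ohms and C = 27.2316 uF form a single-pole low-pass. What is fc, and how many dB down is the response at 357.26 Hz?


Step 1 — cutoff frequency:
fc = 1 / (2*pi*R*C)
C = 27.2316 uF = 2.72316e-05 F
fc = 1 / (2*pi*100*2.72316e-05)
   = 58.4449 Hz

Step 2 — magnitude at f = 357.26 Hz:
|H(f)| = 1 / sqrt(1 + (f/fc)^2)
f/fc = 357.26 / 58.4449 = 6.112766
|H| = 1 / sqrt(1 + 37.365908) = 0.161446
|H|_dB = 20*log10(0.161446) = -15.84 dB

fc = 58.4449 Hz; |H(357.26 Hz)| = -15.84 dB


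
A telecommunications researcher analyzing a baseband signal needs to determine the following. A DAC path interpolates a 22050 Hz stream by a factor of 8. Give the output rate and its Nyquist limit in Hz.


Step 1 — output sample rate after interpolation by L:
fs_out = L * fs_in = 8 * 22050 = 176400 Hz

Step 2 — Nyquist frequency of the output stream:
f_Nyq = fs_out / 2 = 176400 / 2 = 88200.0 Hz

fs_out = 176400 Hz; f_Nyquist = 88200.0 Hz


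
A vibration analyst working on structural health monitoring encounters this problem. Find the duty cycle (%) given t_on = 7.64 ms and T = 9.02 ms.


Duty cycle as a percentage:
DC = (t_on / T) * 100
   = (7.64 / 9.02) * 100
   = 0.847007 * 100
   = 84.7 %

84.7 %


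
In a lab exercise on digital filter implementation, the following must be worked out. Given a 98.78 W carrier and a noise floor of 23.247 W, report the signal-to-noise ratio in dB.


SNR in decibels:
SNR = 10 * log10(Ps / Pn)
    = 10 * log10(98.78 / 23.247)
    = 10 * log10(4.2492)
    = 10 * 0.6283
    = 6.28 dB

6.28 dB


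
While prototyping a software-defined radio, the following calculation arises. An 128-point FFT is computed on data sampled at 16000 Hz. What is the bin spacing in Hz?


DFT frequency resolution:
df = fs / N
   = 16000 / 128
   = 125.0 Hz

125.0 Hz


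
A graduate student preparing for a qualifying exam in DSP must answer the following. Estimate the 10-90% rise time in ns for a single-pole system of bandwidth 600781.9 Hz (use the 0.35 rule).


Rise time from bandwidth relationship:
tr = 0.35 / BW
   = 0.35 / 600781.9
   = 5.825741421e-07 s
   = 582.5741 ns

582.5741 ns


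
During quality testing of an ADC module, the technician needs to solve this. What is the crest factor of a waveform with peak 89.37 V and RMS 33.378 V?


Crest factor is the ratio of peak to RMS:
CF = V_peak / V_rms
   = 89.37 / 33.378
   = 2.6775

2.6775


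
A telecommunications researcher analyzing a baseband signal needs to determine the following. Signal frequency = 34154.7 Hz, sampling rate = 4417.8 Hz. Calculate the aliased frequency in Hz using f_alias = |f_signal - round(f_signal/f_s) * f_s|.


Compute the nearest integer multiple of fs to the signal:
n = round(34154.7 / 4417.8) = 8
f_alias = |34154.7 - 8 * 4417.8|
        = |34154.7 - 35342.4|
        = 1187.7 Hz

1187.7


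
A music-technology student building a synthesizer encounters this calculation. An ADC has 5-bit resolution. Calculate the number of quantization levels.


Number of quantization levels = 2^N
= 2^5
= 32

32


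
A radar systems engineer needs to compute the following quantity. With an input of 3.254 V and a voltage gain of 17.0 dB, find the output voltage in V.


Output voltage from dB gain:
V_out = V_in * 10^(gain_dB / 20)
      = 3.254 * 10^(17.0 / 20)
      = 3.254 * 7.079458
      = 23.0366 V

23.0366 V


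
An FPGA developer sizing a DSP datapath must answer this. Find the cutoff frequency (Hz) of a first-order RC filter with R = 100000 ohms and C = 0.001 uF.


Cutoff frequency of a first-order RC filter:
fc = 1 / (2 * pi * R * C)
C = 0.001 uF = 1e-09 F
fc = 1 / (2 * pi * 100000 * 1e-09)
   = 1 / 0.00062831853071796
   = 1591.549431 Hz

1591.549431 Hz


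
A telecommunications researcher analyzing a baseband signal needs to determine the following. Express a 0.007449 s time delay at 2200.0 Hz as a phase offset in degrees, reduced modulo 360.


Phase shift from frequency and time delay:
phi = 360 * f * t_delay
    = 360 * 2200.0 * 0.007449
    = 5899.61 degrees
    mod 360 = 139.61 degrees

139.61 degrees


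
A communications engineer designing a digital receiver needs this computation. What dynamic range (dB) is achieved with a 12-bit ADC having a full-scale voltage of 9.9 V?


Dynamic range from full-scale to LSB:
V_min = V_max / 2^bits = 9.9 / 2^12
DR = 20 * log10(V_max / V_min)
   = 20 * log10(2^12)
   = 20 * 12 * log10(2)
   = 72.25 dB

72.25 dB


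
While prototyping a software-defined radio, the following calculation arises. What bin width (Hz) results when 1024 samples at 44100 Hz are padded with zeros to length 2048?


Frequency resolution after zero-padding:
N_padded = 1024 * 2 = 2048
df = fs / N_padded
   = 44100 / 2048
   = 21.5332 Hz

21.5332 Hz


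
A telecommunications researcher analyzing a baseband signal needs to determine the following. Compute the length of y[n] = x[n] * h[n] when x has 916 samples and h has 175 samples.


Linear convolution output length:
L = N + M - 1
  = 916 + 175 - 1
  = 1090 samples

1090


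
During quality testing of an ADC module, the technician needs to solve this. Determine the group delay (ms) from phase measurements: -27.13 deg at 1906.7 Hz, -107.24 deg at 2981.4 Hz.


Group delay from phase difference:
tau = -d(phi)/d(omega)
d(phi) = -80.11 deg = -1.398183 rad
d(omega) = 2*pi*(2981.4 - 1906.7) = 6752.5392 rad/s
tau = -(-1.398183) / 6752.5392
    = 0.2071 ms

0.2071 ms


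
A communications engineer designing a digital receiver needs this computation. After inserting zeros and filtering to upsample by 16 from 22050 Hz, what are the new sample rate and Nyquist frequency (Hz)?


Step 1 — output sample rate after interpolation by L:
fs_out = L * fs_in = 16 * 22050 = 352800 Hz

Step 2 — Nyquist frequency of the output stream:
f_Nyq = fs_out / 2 = 352800 / 2 = 176400.0 Hz

fs_out = 352800 Hz; f_Nyquist = 176400.0 Hz


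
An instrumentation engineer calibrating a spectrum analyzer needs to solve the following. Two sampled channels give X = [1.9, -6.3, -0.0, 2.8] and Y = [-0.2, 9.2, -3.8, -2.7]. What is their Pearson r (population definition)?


Pearson correlation coefficient (population):
r = cov(X,Y) / (std(X) * std(Y))
Mean X = -0.4, Mean Y = 0.625
Cov(X,Y) = -16.225
Std(X) = 3.553168, Std(Y) = 5.119753
r = -0.8919

-0.8919


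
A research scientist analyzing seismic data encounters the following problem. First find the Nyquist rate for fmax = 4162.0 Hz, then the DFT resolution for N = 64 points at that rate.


Step 1 — Nyquist sampling rate:
fs = 2 * fmax = 2 * 4162.0 = 8324.0 Hz

Step 2 — DFT bin spacing:
df = fs / N = 8324.0 / 64 = 130.0625 Hz

130.0625 Hz


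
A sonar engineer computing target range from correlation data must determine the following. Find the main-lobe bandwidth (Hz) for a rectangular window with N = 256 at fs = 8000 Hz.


Main lobe width for a rectangular window:
Width = 2 * fs / N
      = 2 * 8000 / 256
      = 16000 / 256
      = 62.5 Hz

62.5 Hz


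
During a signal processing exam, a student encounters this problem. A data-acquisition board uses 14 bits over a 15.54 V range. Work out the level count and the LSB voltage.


Step 1 — number of quantization levels:
L = 2^N = 2^14 = 16384

Step 2 — LSB step size:
delta = Vfs / L
      = 15.54 / 16384
      = 0.00094849 V

Levels = 16384; step size = 0.00094849 V


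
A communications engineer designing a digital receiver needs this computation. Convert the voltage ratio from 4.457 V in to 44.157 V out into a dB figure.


Voltage gain in dB:
G = 20 * log10(Vout / Vin)
  = 20 * log10(44.157 / 4.457)
  = 20 * log10(9.907337)
  = 20 * 0.995957
  = 19.92 dB

19.92 dB


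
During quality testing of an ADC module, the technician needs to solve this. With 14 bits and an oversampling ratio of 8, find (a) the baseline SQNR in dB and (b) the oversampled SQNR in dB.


Step 1 — baseline SQNR at Nyquist:
SQNR_base = 6.02*N + 1.76
          = 6.02*14 + 1.76
          = 86.04 dB

Step 2 — oversampling processing gain:
G = 10*log10(OSR) = 10*log10(8) = 9.03 dB

Step 3 — total:
SQNR_total = 86.04 + 9.03 = 95.07 dB

Base SQNR = 86.04 dB; oversampled SQNR = 95.07 dB


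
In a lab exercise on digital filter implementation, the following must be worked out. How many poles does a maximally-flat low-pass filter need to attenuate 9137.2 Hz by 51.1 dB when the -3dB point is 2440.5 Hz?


Butterworth filter order formula:
n = log10(10^(A/10) - 1) / (2 * log10(f_stop/f_pass))
10^(51.1/10) - 1 = 128823.9552
f_stop/f_pass = 9137.2 / 2440.5 = 3.744
n = 4.4564 -> ceil = 5

5


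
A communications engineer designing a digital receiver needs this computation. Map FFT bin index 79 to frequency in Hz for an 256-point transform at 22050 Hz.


Frequency of DFT bin k:
f_k = k * fs / N
    = 79 * 22050 / 256
    = 1741950 / 256
    = 6804.492 Hz

6804.492 Hz


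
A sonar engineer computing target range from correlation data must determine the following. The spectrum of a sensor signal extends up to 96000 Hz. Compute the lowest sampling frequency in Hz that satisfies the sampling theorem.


The Nyquist rate is twice the maximum frequency component.
fs_min = 2 * fmax
      = 2 * 96000
      = 192000 Hz

192000


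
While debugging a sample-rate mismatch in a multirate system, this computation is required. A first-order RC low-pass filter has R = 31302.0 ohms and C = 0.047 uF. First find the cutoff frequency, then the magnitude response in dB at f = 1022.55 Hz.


Step 1 — cutoff frequency:
fc = 1 / (2*pi*R*C)
C = 0.047 uF = 4.7e-08 F
fc = 1 / (2*pi*31302.0*4.7e-08)
   = 108.181 Hz

Step 2 — magnitude at f = 1022.55 Hz:
|H(f)| = 1 / sqrt(1 + (f/fc)^2)
f/fc = 1022.55 / 108.181 = 9.452214
|H| = 1 / sqrt(1 + 89.34435) = 0.1052082
|H|_dB = 20*log10(0.1052082) = -19.56 dB

fc = 108.181 Hz; |H(1022.55 Hz)| = -19.56 dB


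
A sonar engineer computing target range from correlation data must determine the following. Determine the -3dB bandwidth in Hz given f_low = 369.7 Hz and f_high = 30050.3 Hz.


Bandwidth is the difference of -3dB frequencies:
BW = f_high - f_low
   = 30050.3 - 369.7
   = 29680.6 Hz

29680.6 Hz


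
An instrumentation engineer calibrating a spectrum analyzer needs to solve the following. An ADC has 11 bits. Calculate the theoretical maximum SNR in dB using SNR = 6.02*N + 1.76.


Theoretical SNR for a full-scale sinusoid:
SNR = 6.02 * N + 1.76
    = 6.02 * 11 + 1.76
    = 66.22 + 1.76
    = 67.98 dB

67.98 dB


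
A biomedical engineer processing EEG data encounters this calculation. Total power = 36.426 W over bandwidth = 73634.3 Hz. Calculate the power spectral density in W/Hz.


Power spectral density:
PSD = P / BW
    = 36.426 / 73634.3
    = 0.00049469 W/Hz

0.00049469 W/Hz


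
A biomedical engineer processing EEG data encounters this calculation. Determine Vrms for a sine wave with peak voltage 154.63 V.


RMS voltage for a sinusoidal waveform:
V_rms = V_peak / sqrt(2)
      = 154.63 / 1.414214
      = 109.34 V

109.34 V


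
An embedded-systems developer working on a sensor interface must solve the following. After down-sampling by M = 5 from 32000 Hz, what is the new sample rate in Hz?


Decimation reduces the sample rate:
fs_out = fs_in / M
       = 32000 / 5
       = 6400.0 Hz

6400.0 Hz


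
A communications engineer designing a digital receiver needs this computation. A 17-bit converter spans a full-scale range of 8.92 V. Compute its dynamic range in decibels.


Dynamic range from full-scale to LSB:
V_min = V_max / 2^bits = 8.92 / 2^17
DR = 20 * log10(V_max / V_min)
   = 20 * log10(2^17)
   = 20 * 17 * log10(2)
   = 102.35 dB

102.35 dB


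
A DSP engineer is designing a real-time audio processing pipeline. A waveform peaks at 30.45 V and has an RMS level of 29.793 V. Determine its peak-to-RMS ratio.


Crest factor is the ratio of peak to RMS:
CF = V_peak / V_rms
   = 30.45 / 29.793
   = 1.0221

1.0221


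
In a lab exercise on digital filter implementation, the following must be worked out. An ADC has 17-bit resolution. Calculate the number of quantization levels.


Number of quantization levels = 2^N
= 2^17
= 131072

131072


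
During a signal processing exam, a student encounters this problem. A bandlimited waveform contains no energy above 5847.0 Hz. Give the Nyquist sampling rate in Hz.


The Nyquist rate is twice the maximum frequency component.
fs_min = 2 * fmax
      = 2 * 5847.0
      = 11694.0 Hz

11694.0


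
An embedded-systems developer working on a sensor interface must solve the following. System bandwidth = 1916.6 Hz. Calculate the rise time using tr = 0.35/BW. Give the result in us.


Rise time from bandwidth relationship:
tr = 0.35 / BW
   = 0.35 / 1916.6
   = 0.0001826150475 s
   = 182.615 us

182.615 us


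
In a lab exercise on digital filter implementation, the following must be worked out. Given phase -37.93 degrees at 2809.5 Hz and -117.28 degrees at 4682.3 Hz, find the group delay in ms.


Group delay from phase difference:
tau = -d(phi)/d(omega)
d(phi) = -79.35 deg = -1.384919 rad
d(omega) = 2*pi*(4682.3 - 2809.5) = 11767.1494 rad/s
tau = -(-1.384919) / 11767.1494
    = 0.1177 ms

0.1177 ms


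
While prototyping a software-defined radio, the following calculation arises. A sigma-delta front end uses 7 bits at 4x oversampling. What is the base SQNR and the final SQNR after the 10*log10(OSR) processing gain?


Step 1 — baseline SQNR at Nyquist:
SQNR_base = 6.02*N + 1.76
          = 6.02*7 + 1.76
          = 43.9 dB

Step 2 — oversampling processing gain:
G = 10*log10(OSR) = 10*log10(4) = 6.02 dB

Step 3 — total:
SQNR_total = 43.9 + 6.02 = 49.92 dB

Base SQNR = 43.9 dB; oversampled SQNR = 49.92 dB


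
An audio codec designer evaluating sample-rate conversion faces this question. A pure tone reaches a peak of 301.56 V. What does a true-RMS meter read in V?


RMS voltage for a sinusoidal waveform:
V_rms = V_peak / sqrt(2)
      = 301.56 / 1.414214
      = 213.235 V

213.235 V


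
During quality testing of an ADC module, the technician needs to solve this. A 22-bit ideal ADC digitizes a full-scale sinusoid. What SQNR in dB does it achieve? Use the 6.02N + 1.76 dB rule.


Theoretical SNR for a full-scale sinusoid:
SNR = 6.02 * N + 1.76
    = 6.02 * 22 + 1.76
    = 132.44 + 1.76
    = 134.2 dB

134.2 dB


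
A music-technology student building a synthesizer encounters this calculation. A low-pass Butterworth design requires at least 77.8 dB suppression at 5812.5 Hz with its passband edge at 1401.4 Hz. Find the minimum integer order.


Butterworth filter order formula:
n = log10(10^(A/10) - 1) / (2 * log10(f_stop/f_pass))
10^(77.8/10) - 1 = 60255957.6074
f_stop/f_pass = 5812.5 / 1401.4 = 4.1476
n = 6.2965 -> ceil = 7

7


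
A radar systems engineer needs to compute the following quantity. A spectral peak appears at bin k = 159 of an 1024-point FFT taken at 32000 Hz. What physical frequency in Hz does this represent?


Frequency of DFT bin k:
f_k = k * fs / N
    = 159 * 32000 / 1024
    = 5088000 / 1024
    = 4968.75 Hz

4968.75 Hz


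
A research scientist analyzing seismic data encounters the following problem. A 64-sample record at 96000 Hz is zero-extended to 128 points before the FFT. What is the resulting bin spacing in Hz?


Frequency resolution after zero-padding:
N_padded = 64 * 2 = 128
df = fs / N_padded
   = 96000 / 128
   = 750.0 Hz

750.0 Hz


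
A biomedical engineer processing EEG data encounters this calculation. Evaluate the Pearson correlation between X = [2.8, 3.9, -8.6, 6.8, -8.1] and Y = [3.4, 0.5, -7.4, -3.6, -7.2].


Pearson correlation coefficient (population):
r = cov(X,Y) / (std(X) * std(Y))
Mean X = -0.64, Mean Y = -2.86
Cov(X,Y) = 19.9596
Std(X) = 6.431361, Std(Y) = 4.253751
r = 0.7296

0.7296


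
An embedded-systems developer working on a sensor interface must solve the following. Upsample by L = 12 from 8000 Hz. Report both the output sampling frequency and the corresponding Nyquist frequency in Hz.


Step 1 — output sample rate after interpolation by L:
fs_out = L * fs_in = 12 * 8000 = 96000 Hz

Step 2 — Nyquist frequency of the output stream:
f_Nyq = fs_out / 2 = 96000 / 2 = 48000.0 Hz

fs_out = 96000 Hz; f_Nyquist = 48000.0 Hz


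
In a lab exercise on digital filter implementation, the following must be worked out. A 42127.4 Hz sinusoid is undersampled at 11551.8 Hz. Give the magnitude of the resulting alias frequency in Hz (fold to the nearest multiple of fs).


Compute the nearest integer multiple of fs to the signal:
n = round(42127.4 / 11551.8) = 4
f_alias = |42127.4 - 4 * 11551.8|
        = |42127.4 - 46207.2|
        = 4079.8 Hz

4079.8


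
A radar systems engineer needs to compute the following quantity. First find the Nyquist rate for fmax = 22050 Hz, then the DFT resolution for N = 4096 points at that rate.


Step 1 — Nyquist sampling rate:
fs = 2 * fmax = 2 * 22050 = 44100 Hz

Step 2 — DFT bin spacing:
df = fs / N = 44100 / 4096 = 10.7666 Hz

10.7666 Hz


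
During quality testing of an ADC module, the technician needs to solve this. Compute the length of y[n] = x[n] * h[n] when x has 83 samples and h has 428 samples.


Linear convolution output length:
L = N + M - 1
  = 83 + 428 - 1
  = 510 samples

510


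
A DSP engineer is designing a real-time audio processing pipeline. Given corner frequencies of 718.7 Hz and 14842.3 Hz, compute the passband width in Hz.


Bandwidth is the difference of -3dB frequencies:
BW = f_high - f_low
   = 14842.3 - 718.7
   = 14123.6 Hz

14123.6 Hz


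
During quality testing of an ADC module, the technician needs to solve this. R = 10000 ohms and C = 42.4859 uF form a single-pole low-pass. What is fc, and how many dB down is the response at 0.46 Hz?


Step 1 — cutoff frequency:
fc = 1 / (2*pi*R*C)
C = 42.4859 uF = 4.24859e-05 F
fc = 1 / (2*pi*10000*4.24859e-05)
   = 0.374607 Hz

Step 2 — magnitude at f = 0.46 Hz:
|H(f)| = 1 / sqrt(1 + (f/fc)^2)
f/fc = 0.46 / 0.374607 = 1.227954
|H| = 1 / sqrt(1 + 1.507871) = 0.6314623
|H|_dB = 20*log10(0.6314623) = -3.99 dB

fc = 0.374607 Hz; |H(0.46 Hz)| = -3.99 dB


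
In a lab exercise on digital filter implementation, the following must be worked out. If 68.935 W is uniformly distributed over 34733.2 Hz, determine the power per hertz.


Power spectral density:
PSD = P / BW
    = 68.935 / 34733.2
    = 0.0019847 W/Hz

0.0019847 W/Hz


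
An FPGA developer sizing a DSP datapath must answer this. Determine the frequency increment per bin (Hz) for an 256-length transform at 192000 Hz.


DFT frequency resolution:
df = fs / N
   = 192000 / 256
   = 750.0 Hz

750.0 Hz


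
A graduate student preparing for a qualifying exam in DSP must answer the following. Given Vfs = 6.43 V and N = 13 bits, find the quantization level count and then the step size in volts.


Step 1 — number of quantization levels:
L = 2^N = 2^13 = 8192

Step 2 — LSB step size:
delta = Vfs / L
      = 6.43 / 8192
      = 0.00078491 V

Levels = 8192; step size = 0.00078491 V


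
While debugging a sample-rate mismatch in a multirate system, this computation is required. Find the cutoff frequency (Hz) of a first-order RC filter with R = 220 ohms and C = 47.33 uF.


Cutoff frequency of a first-order RC filter:
fc = 1 / (2 * pi * R * C)
C = 47.33 uF = 4.733e-05 F
fc = 1 / (2 * pi * 220 * 4.733e-05)
   = 1 / 0.065424295329538
   = 15.284842 Hz

15.284842 Hz


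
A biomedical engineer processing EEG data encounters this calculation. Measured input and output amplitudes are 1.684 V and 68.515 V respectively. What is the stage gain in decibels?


Voltage gain in dB:
G = 20 * log10(Vout / Vin)
  = 20 * log10(68.515 / 1.684)
  = 20 * log10(40.685867)
  = 20 * 1.609444
  = 32.19 dB

32.19 dB


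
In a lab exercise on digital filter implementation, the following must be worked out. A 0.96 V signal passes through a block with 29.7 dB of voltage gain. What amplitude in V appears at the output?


Output voltage from dB gain:
V_out = V_in * 10^(gain_dB / 20)
      = 0.96 * 10^(29.7 / 20)
      = 0.96 * 30.549211
      = 29.3272 V

29.3272 V


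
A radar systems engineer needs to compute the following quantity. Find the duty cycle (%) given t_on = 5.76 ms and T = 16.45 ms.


Duty cycle as a percentage:
DC = (t_on / T) * 100
   = (5.76 / 16.45) * 100
   = 0.350152 * 100
   = 35.02 %

35.02 %


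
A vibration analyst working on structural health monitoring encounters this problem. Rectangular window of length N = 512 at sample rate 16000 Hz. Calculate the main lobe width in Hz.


Main lobe width for a rectangular window:
Width = 2 * fs / N
      = 2 * 16000 / 512
      = 32000 / 512
      = 62.5 Hz

62.5 Hz


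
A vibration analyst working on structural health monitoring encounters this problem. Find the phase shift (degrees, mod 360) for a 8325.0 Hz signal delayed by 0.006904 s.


Phase shift from frequency and time delay:
phi = 360 * f * t_delay
    = 360 * 8325.0 * 0.006904
    = 20691.29 degrees
    mod 360 = 171.29 degrees

171.29 degrees


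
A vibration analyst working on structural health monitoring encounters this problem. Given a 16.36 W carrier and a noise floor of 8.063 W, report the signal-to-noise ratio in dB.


SNR in decibels:
SNR = 10 * log10(Ps / Pn)
    = 10 * log10(16.36 / 8.063)
    = 10 * log10(2.029)
    = 10 * 0.3073
    = 3.07 dB

3.07 dB


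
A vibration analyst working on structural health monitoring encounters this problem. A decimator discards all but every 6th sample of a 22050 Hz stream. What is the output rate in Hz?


Decimation reduces the sample rate:
fs_out = fs_in / M
       = 22050 / 6
       = 3675.0 Hz

3675.0 Hz


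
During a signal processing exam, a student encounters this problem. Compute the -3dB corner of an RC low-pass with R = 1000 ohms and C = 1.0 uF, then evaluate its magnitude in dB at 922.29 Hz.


Step 1 — cutoff frequency:
fc = 1 / (2*pi*R*C)
C = 1.0 uF = 1e-06 F
fc = 1 / (2*pi*1000*1e-06)
   = 159.155 Hz

Step 2 — magnitude at f = 922.29 Hz:
|H(f)| = 1 / sqrt(1 + (f/fc)^2)
f/fc = 922.29 / 159.155 = 5.794917
|H| = 1 / sqrt(1 + 33.581063) = 0.1700516
|H|_dB = 20*log10(0.1700516) = -15.39 dB

fc = 159.155 Hz; |H(922.29 Hz)| = -15.39 dB


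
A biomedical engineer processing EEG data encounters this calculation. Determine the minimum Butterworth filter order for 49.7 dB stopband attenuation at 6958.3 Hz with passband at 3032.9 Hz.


Butterworth filter order formula:
n = log10(10^(A/10) - 1) / (2 * log10(f_stop/f_pass))
10^(49.7/10) - 1 = 93324.4301
f_stop/f_pass = 6958.3 / 3032.9 = 2.2943
n = 6.8904 -> ceil = 7

7


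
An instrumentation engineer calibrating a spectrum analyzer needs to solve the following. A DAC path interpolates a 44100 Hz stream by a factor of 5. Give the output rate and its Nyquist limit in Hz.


Step 1 — output sample rate after interpolation by L:
fs_out = L * fs_in = 5 * 44100 = 220500 Hz

Step 2 — Nyquist frequency of the output stream:
f_Nyq = fs_out / 2 = 220500 / 2 = 110250.0 Hz

fs_out = 220500 Hz; f_Nyquist = 110250.0 Hz


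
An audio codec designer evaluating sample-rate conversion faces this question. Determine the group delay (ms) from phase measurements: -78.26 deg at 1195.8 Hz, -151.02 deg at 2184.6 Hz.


Group delay from phase difference:
tau = -d(phi)/d(omega)
d(phi) = -72.76 deg = -1.269902 rad
d(omega) = 2*pi*(2184.6 - 1195.8) = 6212.8136 rad/s
tau = -(-1.269902) / 6212.8136
    = 0.2044 ms

0.2044 ms


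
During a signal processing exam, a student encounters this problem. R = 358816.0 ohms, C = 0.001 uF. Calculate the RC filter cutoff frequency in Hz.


Cutoff frequency of a first-order RC filter:
fc = 1 / (2 * pi * R * C)
C = 0.001 uF = 1e-09 F
fc = 1 / (2 * pi * 358816.0 * 1e-09)
   = 1 / 0.002254507419181
   = 443.55587 Hz

443.55587 Hz


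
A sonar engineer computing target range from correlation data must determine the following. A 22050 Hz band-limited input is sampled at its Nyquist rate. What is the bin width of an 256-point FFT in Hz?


Step 1 — Nyquist sampling rate:
fs = 2 * fmax = 2 * 22050 = 44100 Hz

Step 2 — DFT bin spacing:
df = fs / N = 44100 / 256 = 172.2656 Hz

172.2656 Hz


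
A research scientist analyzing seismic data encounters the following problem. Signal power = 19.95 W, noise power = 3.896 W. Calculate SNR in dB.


SNR in decibels:
SNR = 10 * log10(Ps / Pn)
    = 10 * log10(19.95 / 3.896)
    = 10 * log10(5.1206)
    = 10 * 0.7093
    = 7.09 dB

7.09 dB


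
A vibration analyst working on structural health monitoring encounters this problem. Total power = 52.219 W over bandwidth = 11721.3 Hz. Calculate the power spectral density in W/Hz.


Power spectral density:
PSD = P / BW
    = 52.219 / 11721.3
    = 0.00445505 W/Hz

0.00445505 W/Hz


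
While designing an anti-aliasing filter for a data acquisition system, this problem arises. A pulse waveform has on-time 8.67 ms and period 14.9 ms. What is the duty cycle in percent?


Duty cycle as a percentage:
DC = (t_on / T) * 100
   = (8.67 / 14.9) * 100
   = 0.581879 * 100
   = 58.19 %

58.19 %


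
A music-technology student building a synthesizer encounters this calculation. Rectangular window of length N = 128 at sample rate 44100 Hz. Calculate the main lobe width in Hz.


Main lobe width for a rectangular window:
Width = 2 * fs / N
      = 2 * 44100 / 128
      = 88200 / 128
      = 689.062 Hz

689.062 Hz


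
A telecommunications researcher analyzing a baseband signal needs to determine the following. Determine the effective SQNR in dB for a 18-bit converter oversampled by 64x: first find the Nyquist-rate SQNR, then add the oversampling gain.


Step 1 — baseline SQNR at Nyquist:
SQNR_base = 6.02*N + 1.76
          = 6.02*18 + 1.76
          = 110.12 dB

Step 2 — oversampling processing gain:
G = 10*log10(OSR) = 10*log10(64) = 18.06 dB

Step 3 — total:
SQNR_total = 110.12 + 18.06 = 128.18 dB

Base SQNR = 110.12 dB; oversampled SQNR = 128.18 dB


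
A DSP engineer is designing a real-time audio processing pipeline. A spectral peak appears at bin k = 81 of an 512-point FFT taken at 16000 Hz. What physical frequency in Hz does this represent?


Frequency of DFT bin k:
f_k = k * fs / N
    = 81 * 16000 / 512
    = 1296000 / 512
    = 2531.25 Hz

2531.25 Hz


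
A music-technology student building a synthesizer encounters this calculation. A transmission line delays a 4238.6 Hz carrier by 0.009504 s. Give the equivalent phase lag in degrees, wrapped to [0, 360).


Phase shift from frequency and time delay:
phi = 360 * f * t_delay
    = 360 * 4238.6 * 0.009504
    = 14502.12 degrees
    mod 360 = 102.12 degrees

102.12 degrees


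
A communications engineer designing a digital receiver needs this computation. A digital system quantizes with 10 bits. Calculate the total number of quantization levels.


Number of quantization levels = 2^N
= 2^10
= 1024

1024


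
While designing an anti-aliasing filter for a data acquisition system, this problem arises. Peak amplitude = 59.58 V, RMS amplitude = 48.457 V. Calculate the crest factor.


Crest factor is the ratio of peak to RMS:
CF = V_peak / V_rms
   = 59.58 / 48.457
   = 1.2295

1.2295


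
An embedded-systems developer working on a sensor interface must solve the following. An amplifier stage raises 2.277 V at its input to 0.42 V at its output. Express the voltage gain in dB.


Voltage gain in dB:
G = 20 * log10(Vout / Vin)
  = 20 * log10(0.42 / 2.277)
  = 20 * log10(0.184453)
  = 20 * -0.734114
  = -14.68 dB

-14.68 dB


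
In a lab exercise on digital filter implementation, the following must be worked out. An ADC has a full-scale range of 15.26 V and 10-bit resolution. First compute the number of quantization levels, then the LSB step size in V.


Step 1 — number of quantization levels:
L = 2^N = 2^10 = 1024

Step 2 — LSB step size:
delta = Vfs / L
      = 15.26 / 1024
      = 0.01490234 V

Levels = 1024; step size = 0.01490234 V


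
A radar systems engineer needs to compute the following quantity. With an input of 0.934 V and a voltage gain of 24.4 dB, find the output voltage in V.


Output voltage from dB gain:
V_out = V_in * 10^(gain_dB / 20)
      = 0.934 * 10^(24.4 / 20)
      = 0.934 * 16.595869
      = 15.5005 V

15.5005 V


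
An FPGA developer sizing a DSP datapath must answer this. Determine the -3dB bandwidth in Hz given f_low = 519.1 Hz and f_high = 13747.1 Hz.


Bandwidth is the difference of -3dB frequencies:
BW = f_high - f_low
   = 13747.1 - 519.1
   = 13228.0 Hz

13228.0 Hz


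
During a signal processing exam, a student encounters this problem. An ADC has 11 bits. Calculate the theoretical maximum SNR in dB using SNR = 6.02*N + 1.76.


Theoretical SNR for a full-scale sinusoid:
SNR = 6.02 * N + 1.76
    = 6.02 * 11 + 1.76
    = 66.22 + 1.76
    = 67.98 dB

67.98 dB


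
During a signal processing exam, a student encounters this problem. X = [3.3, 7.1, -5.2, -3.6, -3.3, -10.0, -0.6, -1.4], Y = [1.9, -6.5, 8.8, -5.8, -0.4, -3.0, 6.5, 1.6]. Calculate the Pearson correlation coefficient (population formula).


Pearson correlation coefficient (population):
r = cov(X,Y) / (std(X) * std(Y))
Mean X = -1.7125, Mean Y = 0.3875
Cov(X,Y) = -4.283906
Std(X) = 4.886829, Std(Y) = 5.119921
r = -0.1712

-0.1712


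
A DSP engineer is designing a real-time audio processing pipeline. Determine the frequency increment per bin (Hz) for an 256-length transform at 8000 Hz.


DFT frequency resolution:
df = fs / N
   = 8000 / 256
   = 31.25 Hz

31.25 Hz


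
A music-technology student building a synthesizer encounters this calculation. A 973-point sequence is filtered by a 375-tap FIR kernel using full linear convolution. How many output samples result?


Linear convolution output length:
L = N + M - 1
  = 973 + 375 - 1
  = 1347 samples

1347


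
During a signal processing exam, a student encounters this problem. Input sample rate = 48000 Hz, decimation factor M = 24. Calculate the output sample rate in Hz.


Decimation reduces the sample rate:
fs_out = fs_in / M
       = 48000 / 24
       = 2000.0 Hz

2000.0 Hz


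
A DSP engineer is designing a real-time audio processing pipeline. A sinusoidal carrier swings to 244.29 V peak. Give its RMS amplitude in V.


RMS voltage for a sinusoidal waveform:
V_rms = V_peak / sqrt(2)
      = 244.29 / 1.414214
      = 172.739 V

172.739 V


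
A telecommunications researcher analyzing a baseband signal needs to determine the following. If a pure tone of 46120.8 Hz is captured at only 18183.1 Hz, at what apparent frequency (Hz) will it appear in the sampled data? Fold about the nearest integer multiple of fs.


Compute the nearest integer multiple of fs to the signal:
n = round(46120.8 / 18183.1) = 3
f_alias = |46120.8 - 3 * 18183.1|
        = |46120.8 - 54549.3|
        = 8428.5 Hz

8428.5


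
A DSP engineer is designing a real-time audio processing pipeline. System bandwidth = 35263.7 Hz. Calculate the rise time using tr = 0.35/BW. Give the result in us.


Rise time from bandwidth relationship:
tr = 0.35 / BW
   = 0.35 / 35263.7
   = 9.925220553e-06 s
   = 9.9252 us

9.9252 us


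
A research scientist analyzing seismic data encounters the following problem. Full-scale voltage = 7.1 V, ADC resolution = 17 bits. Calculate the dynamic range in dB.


Dynamic range from full-scale to LSB:
V_min = V_max / 2^bits = 7.1 / 2^17
DR = 20 * log10(V_max / V_min)
   = 20 * log10(2^17)
   = 20 * 17 * log10(2)
   = 102.35 dB

102.35 dB


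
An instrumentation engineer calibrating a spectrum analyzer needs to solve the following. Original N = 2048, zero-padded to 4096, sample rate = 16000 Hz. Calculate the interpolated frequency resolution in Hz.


Frequency resolution after zero-padding:
N_padded = 2048 * 2 = 4096
df = fs / N_padded
   = 16000 / 4096
   = 3.9062 Hz

3.9062 Hz


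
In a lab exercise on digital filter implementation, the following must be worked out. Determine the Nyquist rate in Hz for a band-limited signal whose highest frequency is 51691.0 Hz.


The Nyquist rate is twice the maximum frequency component.
fs_min = 2 * fmax
      = 2 * 51691.0
      = 103382.0 Hz

103382.0


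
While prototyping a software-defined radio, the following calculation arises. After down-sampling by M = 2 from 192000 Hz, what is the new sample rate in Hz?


Decimation reduces the sample rate:
fs_out = fs_in / M
       = 192000 / 2
       = 96000.0 Hz

96000.0 Hz


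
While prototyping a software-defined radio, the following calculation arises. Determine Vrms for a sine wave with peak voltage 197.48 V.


RMS voltage for a sinusoidal waveform:
V_rms = V_peak / sqrt(2)
      = 197.48 / 1.414214
      = 139.639 V

139.639 V


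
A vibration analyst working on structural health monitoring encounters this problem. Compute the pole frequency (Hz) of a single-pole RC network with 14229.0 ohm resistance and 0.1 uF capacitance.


Cutoff frequency of a first-order RC filter:
fc = 1 / (2 * pi * R * C)
C = 0.1 uF = 1e-07 F
fc = 1 / (2 * pi * 14229.0 * 1e-07)
   = 1 / 0.0089403443735858
   = 111.852515 Hz

111.852515 Hz


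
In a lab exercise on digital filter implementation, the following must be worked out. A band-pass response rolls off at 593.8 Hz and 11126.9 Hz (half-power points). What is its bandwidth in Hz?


Bandwidth is the difference of -3dB frequencies:
BW = f_high - f_low
   = 11126.9 - 593.8
   = 10533.1 Hz

10533.1 Hz


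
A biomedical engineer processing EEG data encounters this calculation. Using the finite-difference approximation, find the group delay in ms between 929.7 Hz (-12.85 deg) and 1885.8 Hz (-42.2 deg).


Group delay from phase difference:
tau = -d(phi)/d(omega)
d(phi) = -29.35 deg = -0.512254 rad
d(omega) = 2*pi*(1885.8 - 929.7) = 6007.3535 rad/s
tau = -(-0.512254) / 6007.3535
    = 0.0853 ms

0.0853 ms
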